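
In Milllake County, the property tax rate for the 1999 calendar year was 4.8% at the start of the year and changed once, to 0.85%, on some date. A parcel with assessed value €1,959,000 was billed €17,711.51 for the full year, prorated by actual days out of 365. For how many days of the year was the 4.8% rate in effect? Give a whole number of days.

Let d = days at the first rate; then 365 − d days at the second rate.
€1,959,000 × [4.8%·d + 0.85%·(365−d)] / 365 = €17,711.51
Solving gives d = 5, so the new rate took effect on January 6, 1999.

5 days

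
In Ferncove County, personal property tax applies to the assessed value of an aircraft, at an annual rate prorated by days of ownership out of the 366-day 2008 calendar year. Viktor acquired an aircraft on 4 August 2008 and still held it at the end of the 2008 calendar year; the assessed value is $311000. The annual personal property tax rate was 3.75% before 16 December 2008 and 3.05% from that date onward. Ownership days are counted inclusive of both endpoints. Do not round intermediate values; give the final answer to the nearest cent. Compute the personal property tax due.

$4684.54

4 August – 15 December 2008: 134 days at 3.75% → $311000 × 3.75% × 134/366 = $4269.8770
16 December – 31 December 2008: 16 days at 3.05% → $311000 × 3.05% × 16/366 = $414.6667
Total = $4684.5437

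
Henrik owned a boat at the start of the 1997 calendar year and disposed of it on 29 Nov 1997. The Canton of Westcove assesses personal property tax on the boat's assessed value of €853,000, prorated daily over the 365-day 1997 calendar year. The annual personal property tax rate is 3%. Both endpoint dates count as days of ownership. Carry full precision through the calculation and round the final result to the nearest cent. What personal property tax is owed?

Days held (1 Jan – 29 Nov 1997): 333 out of 365
Tax = €853,000 × 3% × 333/365 = €23,346.4932

€23,346.49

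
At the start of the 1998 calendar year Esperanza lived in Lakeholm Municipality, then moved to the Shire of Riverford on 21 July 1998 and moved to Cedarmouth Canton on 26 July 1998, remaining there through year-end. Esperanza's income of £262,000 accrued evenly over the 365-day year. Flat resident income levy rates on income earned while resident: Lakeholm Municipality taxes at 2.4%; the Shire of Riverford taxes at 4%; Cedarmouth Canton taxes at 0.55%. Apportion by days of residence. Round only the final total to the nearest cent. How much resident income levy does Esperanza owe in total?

£4,233.99

Lakeholm Municipality, 1 January – 20 July 1998: 201 days → £262,000 × 2.4% × 201/365 = £3,462.7068
The Shire of Riverford, 21 July – 25 July 1998: 5 days → £262,000 × 4% × 5/365 = £143.5616
Cedarmouth Canton, 26 July – 31 December 1998: 159 days → £262,000 × 0.55% × 159/365 = £627.7233
Total = £4,233.9918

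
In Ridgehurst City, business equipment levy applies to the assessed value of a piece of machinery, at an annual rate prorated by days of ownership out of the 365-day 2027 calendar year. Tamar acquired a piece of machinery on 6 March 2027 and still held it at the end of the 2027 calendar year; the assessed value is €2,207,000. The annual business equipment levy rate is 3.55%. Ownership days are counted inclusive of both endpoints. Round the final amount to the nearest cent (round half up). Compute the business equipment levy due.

Days held (6 March – 31 December 2027): 301 out of 365
Tax = €2,207,000 × 3.55% × 301/365 = €64,610.6808

€64,610.68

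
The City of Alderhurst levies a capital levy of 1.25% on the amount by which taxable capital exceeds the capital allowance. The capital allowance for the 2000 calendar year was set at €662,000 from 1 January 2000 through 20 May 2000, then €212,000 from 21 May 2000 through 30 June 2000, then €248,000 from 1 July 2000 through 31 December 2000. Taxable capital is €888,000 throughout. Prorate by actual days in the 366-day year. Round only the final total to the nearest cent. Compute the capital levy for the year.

€6,056.76

1 January – 20 May 2000: 141 days, exemption €662,000 → (€888,000 − €662,000) × 1.25% × 141/366 = €1,088.3197
21 May – 30 June 2000: 41 days, exemption €212,000 → (€888,000 − €212,000) × 1.25% × 41/366 = €946.5847
1 July – 31 December 2000: 184 days, exemption €248,000 → (€888,000 − €248,000) × 1.25% × 184/366 = €4,021.8579
Total = €6,056.7623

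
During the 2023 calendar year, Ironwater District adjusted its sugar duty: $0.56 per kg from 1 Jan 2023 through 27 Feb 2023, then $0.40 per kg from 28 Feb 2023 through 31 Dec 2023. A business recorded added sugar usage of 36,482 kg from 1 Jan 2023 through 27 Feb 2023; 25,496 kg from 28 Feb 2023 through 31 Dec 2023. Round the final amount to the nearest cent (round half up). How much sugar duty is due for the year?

1 Jan – 27 Feb 2023: 36,482 kg at $0.56/kg → $20,429.92
28 Feb – 31 Dec 2023: 25,496 kg at $0.40/kg → $10,198.40

$30,628.32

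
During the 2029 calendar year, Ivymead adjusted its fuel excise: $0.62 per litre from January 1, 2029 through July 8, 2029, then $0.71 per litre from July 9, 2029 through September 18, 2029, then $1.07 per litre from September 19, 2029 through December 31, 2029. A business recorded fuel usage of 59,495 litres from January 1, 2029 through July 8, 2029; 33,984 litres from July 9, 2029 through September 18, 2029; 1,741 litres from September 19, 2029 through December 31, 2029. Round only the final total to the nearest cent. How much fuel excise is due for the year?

$62878.41

January 1 – July 8, 2029: 59,495 litres at $0.62/litre → $36886.90
July 9 – September 18, 2029: 33,984 litres at $0.71/litre → $24128.64
September 19 – December 31, 2029: 1,741 litres at $1.07/litre → $1862.87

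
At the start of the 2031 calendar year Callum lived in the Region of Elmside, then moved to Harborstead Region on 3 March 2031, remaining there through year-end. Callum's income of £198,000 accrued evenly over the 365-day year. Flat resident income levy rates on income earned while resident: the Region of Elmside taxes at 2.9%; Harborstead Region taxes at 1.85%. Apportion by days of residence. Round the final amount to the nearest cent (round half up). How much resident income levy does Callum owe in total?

£4,010.45

The Region of Elmside, 1 January – 2 March 2031: 61 days → £198,000 × 2.9% × 61/365 = £959.6219
Harborstead Region, 3 March – 31 December 2031: 304 days → £198,000 × 1.85% × 304/365 = £3,050.8274
Total = £4,010.4493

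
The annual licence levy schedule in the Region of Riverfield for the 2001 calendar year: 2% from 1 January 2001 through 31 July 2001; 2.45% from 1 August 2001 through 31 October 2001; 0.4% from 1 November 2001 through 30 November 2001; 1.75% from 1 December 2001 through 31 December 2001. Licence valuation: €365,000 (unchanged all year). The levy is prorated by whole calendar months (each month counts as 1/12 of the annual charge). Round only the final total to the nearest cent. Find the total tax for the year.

1 January – 31 July 2001: 7 months at 2% → €365,000 × 2% × 7/12 = €4,258.3333
1 August – 31 October 2001: 3 months at 2.45% → €365,000 × 2.45% × 3/12 = €2,235.6250
1 November – 30 November 2001: 1 month at 0.4% → €365,000 × 0.4% × 1/12 = €121.6667
1 December – 31 December 2001: 1 month at 1.75% → €365,000 × 1.75% × 1/12 = €532.2917
Total = €7,147.9167

€7,147.92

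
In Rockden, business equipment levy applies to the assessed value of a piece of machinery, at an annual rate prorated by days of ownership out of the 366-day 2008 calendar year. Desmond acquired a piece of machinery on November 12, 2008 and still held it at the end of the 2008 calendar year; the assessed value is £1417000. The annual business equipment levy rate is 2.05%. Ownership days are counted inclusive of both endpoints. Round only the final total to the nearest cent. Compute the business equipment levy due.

£3968.37

Days held (November 12 – December 31, 2008): 50 out of 366
Tax = £1417000 × 2.05% × 50/366 = £3968.3743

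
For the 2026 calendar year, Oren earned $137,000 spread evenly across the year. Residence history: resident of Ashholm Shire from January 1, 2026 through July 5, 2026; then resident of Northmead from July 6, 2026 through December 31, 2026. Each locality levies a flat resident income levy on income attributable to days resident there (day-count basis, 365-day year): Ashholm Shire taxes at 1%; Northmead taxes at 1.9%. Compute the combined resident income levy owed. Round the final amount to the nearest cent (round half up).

Ashholm Shire, January 1 – July 5, 2026: 186 days → $137,000 × 1% × 186/365 = $698.1370
Northmead, July 6 – December 31, 2026: 179 days → $137,000 × 1.9% × 179/365 = $1,276.5397
Total = $1,974.6767

$1,974.68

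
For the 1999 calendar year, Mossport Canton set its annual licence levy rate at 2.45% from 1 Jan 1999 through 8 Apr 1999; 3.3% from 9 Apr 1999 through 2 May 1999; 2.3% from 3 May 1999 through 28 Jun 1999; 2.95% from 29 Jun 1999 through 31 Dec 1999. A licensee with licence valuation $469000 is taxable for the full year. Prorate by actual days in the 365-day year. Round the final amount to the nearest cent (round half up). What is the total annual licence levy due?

$12837.75

1 Jan – 8 Apr 1999: 98 days at 2.45% → $469000 × 2.45% × 98/365 = $3085.1205
9 Apr – 2 May 1999: 24 days at 3.3% → $469000 × 3.3% × 24/365 = $1017.6658
3 May – 28 Jun 1999: 57 days at 2.3% → $469000 × 2.3% × 57/365 = $1684.5452
29 Jun – 31 Dec 1999: 186 days at 2.95% → $469000 × 2.95% × 186/365 = $7050.4192
Total = $12837.7507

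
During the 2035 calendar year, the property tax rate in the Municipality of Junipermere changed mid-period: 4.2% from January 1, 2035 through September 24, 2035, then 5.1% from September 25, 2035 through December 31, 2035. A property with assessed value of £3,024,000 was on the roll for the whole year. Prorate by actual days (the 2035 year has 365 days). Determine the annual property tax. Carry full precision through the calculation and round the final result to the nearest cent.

£134,315.31

January 1 – September 24, 2035: 267 days at 4.2% → £3,024,000 × 4.2% × 267/365 = £92,907.2219
September 25 – December 31, 2035: 98 days at 5.1% → £3,024,000 × 5.1% × 98/365 = £41,408.0877
Total = £134,315.3096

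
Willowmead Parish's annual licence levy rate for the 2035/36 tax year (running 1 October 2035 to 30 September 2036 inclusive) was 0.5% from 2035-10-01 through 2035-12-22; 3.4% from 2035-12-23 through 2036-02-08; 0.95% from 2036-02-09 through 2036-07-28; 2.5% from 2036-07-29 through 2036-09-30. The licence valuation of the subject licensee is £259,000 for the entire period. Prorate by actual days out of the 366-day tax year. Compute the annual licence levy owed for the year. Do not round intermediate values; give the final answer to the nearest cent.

2035-10-01 to 2035-12-22: 83 days at 0.5% → £259,000 × 0.5% × 83/366 = £293.6749
2035-12-23 to 2036-02-08: 48 days at 3.4% → £259,000 × 3.4% × 48/366 = £1,154.8852
2036-02-09 to 2036-07-28: 171 days at 0.95% → £259,000 × 0.95% × 171/366 = £1,149.5779
2036-07-29 to 2036-09-30: 64 days at 2.5% → £259,000 × 2.5% × 64/366 = £1,132.2404
Total = £3,730.3784

£3,730.38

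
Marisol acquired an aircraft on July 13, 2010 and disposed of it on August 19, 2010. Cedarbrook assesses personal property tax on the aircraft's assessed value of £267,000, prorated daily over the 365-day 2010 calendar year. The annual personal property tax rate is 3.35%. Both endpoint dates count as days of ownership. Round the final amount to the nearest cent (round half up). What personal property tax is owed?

Days held (July 13 – August 19, 2010): 38 out of 365
Tax = £267,000 × 3.35% × 38/365 = £931.2082

£931.21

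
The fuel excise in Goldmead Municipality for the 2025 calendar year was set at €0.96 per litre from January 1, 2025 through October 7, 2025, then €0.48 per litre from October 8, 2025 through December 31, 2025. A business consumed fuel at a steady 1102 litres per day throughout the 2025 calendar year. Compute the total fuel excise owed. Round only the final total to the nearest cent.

€341,179.20

January 1 – October 7, 2025: 280 days × 1102 litres/day = 308,560 litres at €0.96/litre → €296,217.60
October 8 – December 31, 2025: 85 days × 1102 litres/day = 93,670 litres at €0.48/litre → €44,961.60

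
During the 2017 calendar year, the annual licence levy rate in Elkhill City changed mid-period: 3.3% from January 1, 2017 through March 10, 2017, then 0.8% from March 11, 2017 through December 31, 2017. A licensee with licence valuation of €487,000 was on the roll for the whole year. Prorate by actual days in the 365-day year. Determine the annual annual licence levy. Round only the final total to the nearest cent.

January 1 – March 10, 2017: 69 days at 3.3% → €487,000 × 3.3% × 69/365 = €3,038.0795
March 11 – December 31, 2017: 296 days at 0.8% → €487,000 × 0.8% × 296/365 = €3,159.4959
Total = €6,197.5753

€6,197.58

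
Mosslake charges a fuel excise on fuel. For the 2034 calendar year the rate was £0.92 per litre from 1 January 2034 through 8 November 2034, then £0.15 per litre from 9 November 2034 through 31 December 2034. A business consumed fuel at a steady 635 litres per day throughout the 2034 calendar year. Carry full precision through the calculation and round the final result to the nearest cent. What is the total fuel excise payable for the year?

£187,318.65

1 January – 8 November 2034: 312 days × 635 litres/day = 198,120 litres at £0.92/litre → £182,270.40
9 November – 31 December 2034: 53 days × 635 litres/day = 33,655 litres at £0.15/litre → £5,048.25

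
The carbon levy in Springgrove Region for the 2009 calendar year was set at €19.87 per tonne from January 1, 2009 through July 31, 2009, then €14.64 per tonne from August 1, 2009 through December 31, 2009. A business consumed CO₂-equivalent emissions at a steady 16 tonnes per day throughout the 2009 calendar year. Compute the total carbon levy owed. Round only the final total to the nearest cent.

January 1 – July 31, 2009: 212 days × 16 tonnes/day = 3,392 tonnes at €19.87/tonne → €67,399.04
August 1 – December 31, 2009: 153 days × 16 tonnes/day = 2,448 tonnes at €14.64/tonne → €35,838.72

€103,237.76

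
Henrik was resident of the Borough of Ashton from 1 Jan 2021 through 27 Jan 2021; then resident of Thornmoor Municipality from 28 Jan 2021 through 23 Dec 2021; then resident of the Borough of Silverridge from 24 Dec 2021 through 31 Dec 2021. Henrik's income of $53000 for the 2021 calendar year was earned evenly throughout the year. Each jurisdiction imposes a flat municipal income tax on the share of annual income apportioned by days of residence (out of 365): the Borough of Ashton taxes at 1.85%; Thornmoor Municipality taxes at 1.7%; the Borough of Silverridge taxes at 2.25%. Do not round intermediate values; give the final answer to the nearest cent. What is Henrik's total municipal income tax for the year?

$913.27

The Borough of Ashton, 1 Jan – 27 Jan 2021: 27 days → $53000 × 1.85% × 27/365 = $72.5301
Thornmoor Municipality, 28 Jan – 23 Dec 2021: 330 days → $53000 × 1.7% × 330/365 = $814.6027
The Borough of Silverridge, 24 Dec – 31 Dec 2021: 8 days → $53000 × 2.25% × 8/365 = $26.1370
Total = $913.2699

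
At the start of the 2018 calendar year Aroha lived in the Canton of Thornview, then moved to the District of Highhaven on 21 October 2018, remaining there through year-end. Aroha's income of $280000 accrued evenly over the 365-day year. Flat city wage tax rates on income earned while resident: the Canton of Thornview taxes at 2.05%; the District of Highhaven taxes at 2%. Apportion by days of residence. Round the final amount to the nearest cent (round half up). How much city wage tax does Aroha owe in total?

The Canton of Thornview, 1 January – 20 October 2018: 293 days → $280000 × 2.05% × 293/365 = $4607.7260
The District of Highhaven, 21 October – 31 December 2018: 72 days → $280000 × 2% × 72/365 = $1104.6575
Total = $5712.3836

$5712.38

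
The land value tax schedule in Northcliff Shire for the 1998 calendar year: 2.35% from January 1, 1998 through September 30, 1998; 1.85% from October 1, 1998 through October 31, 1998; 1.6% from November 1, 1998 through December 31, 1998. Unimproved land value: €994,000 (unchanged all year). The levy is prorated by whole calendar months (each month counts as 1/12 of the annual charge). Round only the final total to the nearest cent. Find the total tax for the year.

€21,702.33

January 1 – September 30, 1998: 9 months at 2.35% → €994,000 × 2.35% × 9/12 = €17,519.2500
October 1 – October 31, 1998: 1 month at 1.85% → €994,000 × 1.85% × 1/12 = €1,532.4167
November 1 – December 31, 1998: 2 months at 1.6% → €994,000 × 1.6% × 2/12 = €2,650.6667
Total = €21,702.3333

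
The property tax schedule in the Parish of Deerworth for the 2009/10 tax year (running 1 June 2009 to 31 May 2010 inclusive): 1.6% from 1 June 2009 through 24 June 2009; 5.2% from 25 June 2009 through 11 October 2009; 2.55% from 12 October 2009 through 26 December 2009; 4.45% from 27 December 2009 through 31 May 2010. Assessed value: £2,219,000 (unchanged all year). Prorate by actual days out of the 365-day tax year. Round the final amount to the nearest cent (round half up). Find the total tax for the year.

£90,778.38

1 June – 24 June 2009: 24 days at 1.6% → £2,219,000 × 1.6% × 24/365 = £2,334.5096
25 June – 11 October 2009: 109 days at 5.2% → £2,219,000 × 5.2% × 109/365 = £34,458.3342
12 October – 26 December 2009: 76 days at 2.55% → £2,219,000 × 2.55% × 76/365 = £11,781.9781
27 December 2009 – 31 May 2010: 156 days at 4.45% → £2,219,000 × 4.45% × 156/365 = £42,203.5562
Total = £90,778.3781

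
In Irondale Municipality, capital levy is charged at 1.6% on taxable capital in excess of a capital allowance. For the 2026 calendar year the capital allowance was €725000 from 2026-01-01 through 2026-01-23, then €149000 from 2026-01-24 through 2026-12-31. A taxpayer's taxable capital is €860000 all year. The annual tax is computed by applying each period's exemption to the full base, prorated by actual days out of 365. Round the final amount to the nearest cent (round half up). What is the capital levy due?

€10795.27

2026-01-01 to 2026-01-23: 23 days, exemption €725000 → (€860000 − €725000) × 1.6% × 23/365 = €136.1096
2026-01-24 to 2026-12-31: 342 days, exemption €149000 → (€860000 − €149000) × 1.6% × 342/365 = €10659.1562
Total = €10795.2658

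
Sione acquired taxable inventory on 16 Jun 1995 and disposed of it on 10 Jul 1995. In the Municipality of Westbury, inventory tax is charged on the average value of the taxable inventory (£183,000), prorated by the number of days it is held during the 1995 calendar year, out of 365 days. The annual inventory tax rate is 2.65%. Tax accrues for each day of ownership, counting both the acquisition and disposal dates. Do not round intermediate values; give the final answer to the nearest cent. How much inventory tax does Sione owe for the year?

Days held (16 Jun – 10 Jul 1995): 25 out of 365
Tax = £183,000 × 2.65% × 25/365 = £332.1575

£332.16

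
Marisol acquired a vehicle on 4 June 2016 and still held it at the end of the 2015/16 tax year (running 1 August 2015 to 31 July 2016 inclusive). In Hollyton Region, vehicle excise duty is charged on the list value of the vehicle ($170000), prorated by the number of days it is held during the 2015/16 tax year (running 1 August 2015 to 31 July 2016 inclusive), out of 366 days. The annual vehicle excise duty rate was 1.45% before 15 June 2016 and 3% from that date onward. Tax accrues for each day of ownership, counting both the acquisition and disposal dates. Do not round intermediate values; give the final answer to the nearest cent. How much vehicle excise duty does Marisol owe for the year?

4 June – 14 June 2016: 11 days at 1.45% → $170000 × 1.45% × 11/366 = $74.0847
15 June – 31 July 2016: 47 days at 3% → $170000 × 3% × 47/366 = $654.9180
Total = $729.0027

$729.00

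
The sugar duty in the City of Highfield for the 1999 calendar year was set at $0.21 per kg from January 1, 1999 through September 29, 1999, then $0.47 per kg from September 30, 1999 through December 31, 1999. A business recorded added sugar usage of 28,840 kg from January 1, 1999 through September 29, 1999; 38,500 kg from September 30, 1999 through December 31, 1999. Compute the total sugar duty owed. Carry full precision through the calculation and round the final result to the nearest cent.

January 1 – September 29, 1999: 28,840 kg at $0.21/kg → $6056.40
September 30 – December 31, 1999: 38,500 kg at $0.47/kg → $18095.00

$24151.40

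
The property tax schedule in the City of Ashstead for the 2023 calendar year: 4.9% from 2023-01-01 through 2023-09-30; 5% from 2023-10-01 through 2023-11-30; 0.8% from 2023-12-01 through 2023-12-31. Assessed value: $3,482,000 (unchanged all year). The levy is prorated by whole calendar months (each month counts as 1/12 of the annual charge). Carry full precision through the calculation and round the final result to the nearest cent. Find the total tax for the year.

$159,301.50

2023-01-01 to 2023-09-30: 9 months at 4.9% → $3,482,000 × 4.9% × 9/12 = $127,963.5000
2023-10-01 to 2023-11-30: 2 months at 5% → $3,482,000 × 5% × 2/12 = $29,016.6667
2023-12-01 to 2023-12-31: 1 month at 0.8% → $3,482,000 × 0.8% × 1/12 = $2,321.3333
Total = $159,301.5000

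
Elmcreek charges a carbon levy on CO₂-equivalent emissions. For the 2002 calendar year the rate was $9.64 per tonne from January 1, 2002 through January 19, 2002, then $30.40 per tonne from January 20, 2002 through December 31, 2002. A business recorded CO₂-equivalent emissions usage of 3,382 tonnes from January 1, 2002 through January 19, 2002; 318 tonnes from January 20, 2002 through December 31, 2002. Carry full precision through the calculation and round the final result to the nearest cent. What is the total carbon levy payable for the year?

$42269.68

January 1 – January 19, 2002: 3,382 tonnes at $9.64/tonne → $32602.48
January 20 – December 31, 2002: 318 tonnes at $30.40/tonne → $9667.20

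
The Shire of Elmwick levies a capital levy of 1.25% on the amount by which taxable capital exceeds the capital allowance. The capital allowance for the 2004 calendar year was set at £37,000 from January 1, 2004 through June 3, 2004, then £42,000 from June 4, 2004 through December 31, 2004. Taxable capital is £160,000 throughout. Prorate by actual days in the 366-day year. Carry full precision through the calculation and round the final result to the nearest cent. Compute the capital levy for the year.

January 1 – June 3, 2004: 155 days, exemption £37,000 → (£160,000 − £37,000) × 1.25% × 155/366 = £651.1270
June 4 – December 31, 2004: 211 days, exemption £42,000 → (£160,000 − £42,000) × 1.25% × 211/366 = £850.3415
Total = £1,501.4686

£1,501.47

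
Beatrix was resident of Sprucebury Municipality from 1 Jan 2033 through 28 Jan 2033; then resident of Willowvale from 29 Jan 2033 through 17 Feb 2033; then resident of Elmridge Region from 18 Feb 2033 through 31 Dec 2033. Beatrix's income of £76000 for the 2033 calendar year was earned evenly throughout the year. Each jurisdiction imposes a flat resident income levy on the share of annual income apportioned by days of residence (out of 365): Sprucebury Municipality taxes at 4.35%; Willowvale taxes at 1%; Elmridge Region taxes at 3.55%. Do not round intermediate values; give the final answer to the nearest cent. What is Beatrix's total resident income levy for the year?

£2638.45

Sprucebury Municipality, 1 Jan – 28 Jan 2033: 28 days → £76000 × 4.35% × 28/365 = £253.6110
Willowvale, 29 Jan – 17 Feb 2033: 20 days → £76000 × 1% × 20/365 = £41.6438
Elmridge Region, 18 Feb – 31 Dec 2033: 317 days → £76000 × 3.55% × 317/365 = £2343.1945
Total = £2638.4493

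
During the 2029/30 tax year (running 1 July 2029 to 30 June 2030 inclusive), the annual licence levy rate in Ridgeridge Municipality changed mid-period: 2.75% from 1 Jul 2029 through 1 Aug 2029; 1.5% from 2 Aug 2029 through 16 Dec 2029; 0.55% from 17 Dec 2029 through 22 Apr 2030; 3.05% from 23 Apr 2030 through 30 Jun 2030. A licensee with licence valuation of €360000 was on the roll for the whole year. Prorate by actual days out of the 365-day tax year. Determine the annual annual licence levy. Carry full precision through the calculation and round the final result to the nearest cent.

1 Jul – 1 Aug 2029: 32 days at 2.75% → €360000 × 2.75% × 32/365 = €867.9452
2 Aug – 16 Dec 2029: 137 days at 1.5% → €360000 × 1.5% × 137/365 = €2026.8493
17 Dec 2029 – 22 Apr 2030: 127 days at 0.55% → €360000 × 0.55% × 127/365 = €688.9315
23 Apr – 30 Jun 2030: 69 days at 3.05% → €360000 × 3.05% × 69/365 = €2075.6712
Total = €5659.3973

€5659.40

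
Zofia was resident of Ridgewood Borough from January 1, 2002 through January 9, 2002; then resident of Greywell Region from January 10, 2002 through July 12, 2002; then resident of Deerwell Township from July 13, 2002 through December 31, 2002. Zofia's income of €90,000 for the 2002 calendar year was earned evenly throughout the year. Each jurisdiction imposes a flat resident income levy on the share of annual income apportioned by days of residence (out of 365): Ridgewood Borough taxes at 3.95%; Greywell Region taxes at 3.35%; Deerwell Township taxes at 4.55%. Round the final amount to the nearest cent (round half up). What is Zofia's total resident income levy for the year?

€3,537.25

Ridgewood Borough, January 1 – January 9, 2002: 9 days → €90,000 × 3.95% × 9/365 = €87.6575
Greywell Region, January 10 – July 12, 2002: 184 days → €90,000 × 3.35% × 184/365 = €1,519.8904
Deerwell Township, July 13 – December 31, 2002: 172 days → €90,000 × 4.55% × 172/365 = €1,929.6986
Total = €3,537.2466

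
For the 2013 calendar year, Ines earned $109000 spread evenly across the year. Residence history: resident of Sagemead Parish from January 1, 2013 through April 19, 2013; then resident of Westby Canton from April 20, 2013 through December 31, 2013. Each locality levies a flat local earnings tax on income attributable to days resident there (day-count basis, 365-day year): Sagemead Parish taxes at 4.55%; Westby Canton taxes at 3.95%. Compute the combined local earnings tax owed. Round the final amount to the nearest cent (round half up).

$4500.80

Sagemead Parish, January 1 – April 19, 2013: 109 days → $109000 × 4.55% × 109/365 = $1481.0562
Westby Canton, April 20 – December 31, 2013: 256 days → $109000 × 3.95% × 256/365 = $3019.7479
Total = $4500.8041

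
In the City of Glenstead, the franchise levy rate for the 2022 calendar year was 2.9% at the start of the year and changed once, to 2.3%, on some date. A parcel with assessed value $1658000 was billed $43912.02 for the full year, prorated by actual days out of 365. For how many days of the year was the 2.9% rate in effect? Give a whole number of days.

212 days

Let d = days at the first rate; then 365 − d days at the second rate.
$1658000 × [2.9%·d + 2.3%·(365−d)] / 365 = $43912.02
Solving gives d = 212, so the new rate took effect on 1 Aug 2022.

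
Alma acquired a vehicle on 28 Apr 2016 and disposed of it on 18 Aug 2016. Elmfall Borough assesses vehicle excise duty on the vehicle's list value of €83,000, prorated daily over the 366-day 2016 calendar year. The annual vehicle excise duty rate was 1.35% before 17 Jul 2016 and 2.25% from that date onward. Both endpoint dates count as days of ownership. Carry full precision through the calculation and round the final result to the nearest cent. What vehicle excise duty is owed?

28 Apr – 16 Jul 2016: 80 days at 1.35% → €83,000 × 1.35% × 80/366 = €244.9180
17 Jul – 18 Aug 2016: 33 days at 2.25% → €83,000 × 2.25% × 33/366 = €168.3811
Total = €413.2992

€413.30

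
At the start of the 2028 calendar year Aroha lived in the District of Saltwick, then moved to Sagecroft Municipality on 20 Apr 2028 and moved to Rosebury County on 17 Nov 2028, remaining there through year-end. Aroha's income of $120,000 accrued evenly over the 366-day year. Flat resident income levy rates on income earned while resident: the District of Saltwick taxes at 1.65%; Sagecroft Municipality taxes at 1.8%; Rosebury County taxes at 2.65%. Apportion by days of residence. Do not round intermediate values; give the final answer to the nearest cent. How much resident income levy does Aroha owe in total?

$2,231.31

The District of Saltwick, 1 Jan – 19 Apr 2028: 110 days → $120,000 × 1.65% × 110/366 = $595.0820
Sagecroft Municipality, 20 Apr – 16 Nov 2028: 211 days → $120,000 × 1.8% × 211/366 = $1,245.2459
Rosebury County, 17 Nov – 31 Dec 2028: 45 days → $120,000 × 2.65% × 45/366 = $390.9836
Total = $2,231.3115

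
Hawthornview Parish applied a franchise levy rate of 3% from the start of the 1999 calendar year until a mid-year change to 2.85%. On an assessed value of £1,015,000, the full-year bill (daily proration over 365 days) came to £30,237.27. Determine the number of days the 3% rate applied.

Let d = days at the first rate; then 365 − d days at the second rate.
£1,015,000 × [3%·d + 2.85%·(365−d)] / 365 = £30,237.27
Solving gives d = 314, so the new rate took effect on 11 November 1999.

314 days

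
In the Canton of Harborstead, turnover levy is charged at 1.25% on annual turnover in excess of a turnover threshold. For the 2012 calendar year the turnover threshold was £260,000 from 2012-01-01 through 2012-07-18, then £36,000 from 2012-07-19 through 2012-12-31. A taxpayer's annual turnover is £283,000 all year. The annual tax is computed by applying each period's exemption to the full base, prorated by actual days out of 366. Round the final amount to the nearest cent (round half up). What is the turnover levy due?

2012-01-01 to 2012-07-18: 200 days, exemption £260,000 → (£283,000 − £260,000) × 1.25% × 200/366 = £157.1038
2012-07-19 to 2012-12-31: 166 days, exemption £36,000 → (£283,000 − £36,000) × 1.25% × 166/366 = £1,400.3415
Total = £1,557.4454

£1,557.45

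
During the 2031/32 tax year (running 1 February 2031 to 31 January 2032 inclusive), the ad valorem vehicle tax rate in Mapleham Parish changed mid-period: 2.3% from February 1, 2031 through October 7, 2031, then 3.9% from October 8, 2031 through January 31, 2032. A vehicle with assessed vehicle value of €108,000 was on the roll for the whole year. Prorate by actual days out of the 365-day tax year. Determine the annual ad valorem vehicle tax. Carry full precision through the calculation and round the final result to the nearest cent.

February 1 – October 7, 2031: 249 days at 2.3% → €108,000 × 2.3% × 249/365 = €1,694.5644
October 8, 2031 – January 31, 2032: 116 days at 3.9% → €108,000 × 3.9% × 116/365 = €1,338.6082
Total = €3,033.1726

€3,033.17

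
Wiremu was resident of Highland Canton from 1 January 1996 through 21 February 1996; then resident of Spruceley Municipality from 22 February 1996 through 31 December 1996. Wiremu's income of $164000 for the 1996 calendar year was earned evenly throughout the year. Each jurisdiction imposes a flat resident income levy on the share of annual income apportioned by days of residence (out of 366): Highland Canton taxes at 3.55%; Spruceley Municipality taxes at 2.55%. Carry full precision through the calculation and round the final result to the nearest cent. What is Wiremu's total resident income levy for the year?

$4415.01

Highland Canton, 1 January – 21 February 1996: 52 days → $164000 × 3.55% × 52/366 = $827.1694
Spruceley Municipality, 22 February – 31 December 1996: 314 days → $164000 × 2.55% × 314/366 = $3587.8361
Total = $4415.0055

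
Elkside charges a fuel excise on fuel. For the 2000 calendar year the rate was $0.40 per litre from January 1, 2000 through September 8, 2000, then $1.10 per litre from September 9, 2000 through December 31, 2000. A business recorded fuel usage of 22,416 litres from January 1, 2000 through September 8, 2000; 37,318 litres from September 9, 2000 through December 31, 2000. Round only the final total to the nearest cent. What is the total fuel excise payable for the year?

January 1 – September 8, 2000: 22,416 litres at $0.40/litre → $8966.40
September 9 – December 31, 2000: 37,318 litres at $1.10/litre → $41049.80

$50016.20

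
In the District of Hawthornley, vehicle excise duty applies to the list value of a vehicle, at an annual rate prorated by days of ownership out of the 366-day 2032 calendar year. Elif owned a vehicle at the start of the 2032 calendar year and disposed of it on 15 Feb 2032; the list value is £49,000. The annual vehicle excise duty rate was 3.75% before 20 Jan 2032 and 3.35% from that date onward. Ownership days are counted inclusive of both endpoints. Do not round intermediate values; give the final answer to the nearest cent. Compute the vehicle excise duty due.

1 Jan – 19 Jan 2032: 19 days at 3.75% → £49,000 × 3.75% × 19/366 = £95.3893
20 Jan – 15 Feb 2032: 27 days at 3.35% → £49,000 × 3.35% × 27/366 = £121.0943
Total = £216.4836

£216.48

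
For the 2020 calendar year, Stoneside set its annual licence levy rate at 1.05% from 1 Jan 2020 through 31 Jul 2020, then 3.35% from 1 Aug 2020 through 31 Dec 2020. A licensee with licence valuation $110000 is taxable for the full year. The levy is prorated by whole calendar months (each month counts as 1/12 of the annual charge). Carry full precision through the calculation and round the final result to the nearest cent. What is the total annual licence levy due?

$2209.17

1 Jan – 31 Jul 2020: 7 months at 1.05% → $110000 × 1.05% × 7/12 = $673.7500
1 Aug – 31 Dec 2020: 5 months at 3.35% → $110000 × 3.35% × 5/12 = $1535.4167
Total = $2209.1667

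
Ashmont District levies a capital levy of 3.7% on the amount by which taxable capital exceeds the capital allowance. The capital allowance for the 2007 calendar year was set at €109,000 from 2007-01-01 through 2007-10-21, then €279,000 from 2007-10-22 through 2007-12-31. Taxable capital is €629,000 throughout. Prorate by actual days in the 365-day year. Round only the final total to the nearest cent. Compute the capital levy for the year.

2007-01-01 to 2007-10-21: 294 days, exemption €109,000 → (€629,000 − €109,000) × 3.7% × 294/365 = €15,497.4247
2007-10-22 to 2007-12-31: 71 days, exemption €279,000 → (€629,000 − €279,000) × 3.7% × 71/365 = €2,519.0411
Total = €18,016.4658

€18,016.47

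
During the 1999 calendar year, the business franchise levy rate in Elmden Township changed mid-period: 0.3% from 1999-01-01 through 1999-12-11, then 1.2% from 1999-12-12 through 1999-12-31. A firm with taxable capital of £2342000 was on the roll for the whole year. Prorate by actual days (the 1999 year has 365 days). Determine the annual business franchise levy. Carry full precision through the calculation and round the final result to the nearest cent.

1999-01-01 to 1999-12-11: 345 days at 0.3% → £2342000 × 0.3% × 345/365 = £6641.0137
1999-12-12 to 1999-12-31: 20 days at 1.2% → £2342000 × 1.2% × 20/365 = £1539.9452
Total = £8180.9589

£8180.96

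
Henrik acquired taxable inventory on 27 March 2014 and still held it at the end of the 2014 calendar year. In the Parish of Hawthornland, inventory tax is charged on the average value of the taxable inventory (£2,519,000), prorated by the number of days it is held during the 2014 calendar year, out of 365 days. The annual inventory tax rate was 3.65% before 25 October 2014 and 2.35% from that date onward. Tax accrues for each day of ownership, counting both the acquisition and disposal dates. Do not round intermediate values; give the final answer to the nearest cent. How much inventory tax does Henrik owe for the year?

27 March – 24 October 2014: 212 days at 3.65% → £2,519,000 × 3.65% × 212/365 = £53,402.8000
25 October – 31 December 2014: 68 days at 2.35% → £2,519,000 × 2.35% × 68/365 = £11,028.3890
Total = £64,431.1890

£64,431.19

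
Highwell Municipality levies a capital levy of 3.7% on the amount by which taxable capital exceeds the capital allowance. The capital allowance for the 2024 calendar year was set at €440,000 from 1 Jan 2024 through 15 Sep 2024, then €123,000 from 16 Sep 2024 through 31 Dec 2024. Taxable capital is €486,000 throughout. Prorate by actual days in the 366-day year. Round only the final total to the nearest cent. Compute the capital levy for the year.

€5,130.97

1 Jan – 15 Sep 2024: 259 days, exemption €440,000 → (€486,000 − €440,000) × 3.7% × 259/366 = €1,204.4208
16 Sep – 31 Dec 2024: 107 days, exemption €123,000 → (€486,000 − €123,000) × 3.7% × 107/366 = €3,926.5492
Total = €5,130.9699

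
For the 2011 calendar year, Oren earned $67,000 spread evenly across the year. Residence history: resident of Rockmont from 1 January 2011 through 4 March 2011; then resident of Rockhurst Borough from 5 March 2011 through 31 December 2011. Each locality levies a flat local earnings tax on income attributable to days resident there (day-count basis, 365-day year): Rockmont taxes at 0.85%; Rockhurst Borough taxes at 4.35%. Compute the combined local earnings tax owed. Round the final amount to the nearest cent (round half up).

$2,509.75

Rockmont, 1 January – 4 March 2011: 63 days → $67,000 × 0.85% × 63/365 = $98.2973
Rockhurst Borough, 5 March – 31 December 2011: 302 days → $67,000 × 4.35% × 302/365 = $2,411.4493
Total = $2,509.7466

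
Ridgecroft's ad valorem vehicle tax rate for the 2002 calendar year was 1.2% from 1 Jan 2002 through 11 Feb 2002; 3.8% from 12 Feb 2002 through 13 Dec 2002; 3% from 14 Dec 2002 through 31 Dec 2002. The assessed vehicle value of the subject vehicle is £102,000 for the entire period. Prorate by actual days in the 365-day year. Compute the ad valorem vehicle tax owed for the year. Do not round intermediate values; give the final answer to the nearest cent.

£3,530.60

1 Jan – 11 Feb 2002: 42 days at 1.2% → £102,000 × 1.2% × 42/365 = £140.8438
12 Feb – 13 Dec 2002: 305 days at 3.8% → £102,000 × 3.8% × 305/365 = £3,238.8493
14 Dec – 31 Dec 2002: 18 days at 3% → £102,000 × 3% × 18/365 = £150.9041
Total = £3,530.5973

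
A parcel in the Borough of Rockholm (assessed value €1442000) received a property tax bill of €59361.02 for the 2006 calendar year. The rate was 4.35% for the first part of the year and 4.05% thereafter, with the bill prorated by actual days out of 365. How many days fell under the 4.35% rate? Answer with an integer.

Let d = days at the first rate; then 365 − d days at the second rate.
€1442000 × [4.35%·d + 4.05%·(365−d)] / 365 = €59361.02
Solving gives d = 81, so the new rate took effect on 23 Mar 2006.

81 days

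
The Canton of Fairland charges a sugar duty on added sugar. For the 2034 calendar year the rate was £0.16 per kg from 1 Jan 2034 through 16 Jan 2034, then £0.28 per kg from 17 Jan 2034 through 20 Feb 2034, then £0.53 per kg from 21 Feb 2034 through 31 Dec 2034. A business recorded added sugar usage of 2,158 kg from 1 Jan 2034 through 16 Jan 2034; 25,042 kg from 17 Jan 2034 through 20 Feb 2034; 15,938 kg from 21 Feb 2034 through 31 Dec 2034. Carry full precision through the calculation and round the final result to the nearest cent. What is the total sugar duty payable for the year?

1 Jan – 16 Jan 2034: 2,158 kg at £0.16/kg → £345.28
17 Jan – 20 Feb 2034: 25,042 kg at £0.28/kg → £7,011.76
21 Feb – 31 Dec 2034: 15,938 kg at £0.53/kg → £8,447.14

£15,804.18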